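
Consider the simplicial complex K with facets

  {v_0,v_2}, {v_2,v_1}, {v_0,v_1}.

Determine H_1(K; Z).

K has 3 vertices, 3 edges.
rank ∂_1 = 2, rank ∂_2 = 0 ⇒ b_1 = 3 − 2 − 0 = 1. So H_1 ≅ Z.

H_1 ≅ Z.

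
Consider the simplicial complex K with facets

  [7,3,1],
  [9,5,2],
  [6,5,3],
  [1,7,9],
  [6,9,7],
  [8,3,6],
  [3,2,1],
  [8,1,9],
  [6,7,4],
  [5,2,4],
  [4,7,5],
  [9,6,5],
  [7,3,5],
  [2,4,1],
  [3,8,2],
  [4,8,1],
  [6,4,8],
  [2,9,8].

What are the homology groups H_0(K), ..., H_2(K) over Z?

Fix the vertex order 1 < 2 < 3 < 4 < 5 < 6 < 7 < 8 < 9 and write every simplex with vertices in increasing order. Then dim K = 2 and the simplices of K are:

  0-simplices (9): [1], [2], [3], [4], [5], [6], [7], [8], [9]
  1-simplices (27): (27 of them)
  2-simplices (18): [1,2,3], [1,2,4], [1,3,7], [1,4,8], [1,7,9], [1,8,9], [2,3,8], [2,4,5], [2,5,9], [2,8,9], [3,5,6], [3,5,7], [3,6,8], [4,5,7], [4,6,7], [4,6,8], [5,6,9], [6,7,9]

giving chain groups C_0 ≅ Z^9, C_1 ≅ Z^27, C_2 ≅ Z^18.

The boundary map ∂_1: C_1 → C_0 is given by ∂[p,q] = [q] − [p].
As a 9×27 matrix over Z this has rank 8, with invariant factors (1,1,1,1,1,1,1,1).

The boundary map ∂_2: C_2 → C_1 acts by ∂[p,q,r] = [q,r] − [p,r] + [p,q]. For instance
  ∂[1,8,9] = [8,9] − [1,9] + [1,8],
  ∂[2,5,9] = [5,9] − [2,9] + [2,5].
This gives a 27×18 integer matrix of rank 18; reducing to Smith normal form yields diagonal entries (1,1,1,1,1,1,1,1,1,1,1,1,1,1,1,1,1,2).

Reading off H_k = ker ∂_k / im ∂_{k+1}:

  H_0: rank C_0 − rank ∂_1 = 9 − 8 = 1, and the invariant factors of ∂_1 are all 1, so H_0 = Z.
  H_1: rank ker ∂_1 − rank ∂_2 = (27 − 8) − 18 = 1, and ∂_2 has invariant factor 2 > 1, so H_1 = Z ⊕ Z/2.
  H_2: rank ker ∂_2 − rank ∂_3 = (18 − 18) − 0 = 0, and there is no ∂_3, so H_2 = 0.

As a check, the Euler characteristic is 9 − 27 + 18 = 0, which agrees with 1 − 1 + 0 = 0.

H_0 ≅ Z,  H_1 ≅ Z ⊕ Z/2,  H_2 = 0.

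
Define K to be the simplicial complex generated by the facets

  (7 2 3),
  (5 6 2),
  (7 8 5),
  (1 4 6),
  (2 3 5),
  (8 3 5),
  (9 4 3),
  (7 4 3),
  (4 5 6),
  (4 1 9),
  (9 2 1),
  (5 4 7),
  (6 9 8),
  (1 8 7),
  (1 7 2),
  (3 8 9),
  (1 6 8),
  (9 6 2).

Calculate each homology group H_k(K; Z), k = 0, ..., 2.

Take the total order 1 < 2 < 3 < 4 < 5 < 6 < 7 < 8 < 9 on the vertex set. Then K (dimension 2) consists of the simplices:

  0-simplices (9): [1], [2], [3], [4], [5], [6], [7], [8], [9]
  1-simplices (27): (27 of them)
  2-simplices (18): [1,2,7], [1,2,9], [1,4,6], [1,4,9], [1,6,8], [1,7,8], [2,3,5], [2,3,7], [2,5,6], [2,6,9], [3,4,7], [3,4,9], [3,5,8], [3,8,9], [4,5,6], [4,5,7], [5,7,8], [6,8,9]

so the chain groups are C_0 ≅ Z^9, C_1 ≅ Z^27, C_2 ≅ Z^18.

The boundary map ∂_1: C_1 → C_0 sends each edge [p,q] (with p < q) to q − p. For instance
  ∂[2,3] = [3] − [2].
As a 9×27 matrix over Z this has rank 8, with invariant factors (1,1,1,1,1,1,1,1).

∂_2: C_2 → C_1 acts by ∂[p,q,r] = [q,r] − [p,r] + [p,q]. For instance
  ∂[3,4,9] = [4,9] − [3,9] + [3,4],
  ∂[1,4,9] = [4,9] − [1,9] + [1,4].
The 27×18 boundary matrix has rank 18 and Smith normal form diag(1,1,1,1,1,1,1,1,1,1,1,1,1,1,1,1,1,2).

Now H_k = ker ∂_k / im ∂_{k+1}, so:

  H_0: rank C_0 − rank ∂_1 = 9 − 8 = 1, and the invariant factors of ∂_1 are all 1, so H_0 = Z.
  H_1: rank ker ∂_1 − rank ∂_2 = (27 − 8) − 18 = 1, and ∂_2 has invariant factor 2 > 1, so H_1 = Z ⊕ Z/2Z.
  H_2: rank ker ∂_2 − rank ∂_3 = (18 − 18) − 0 = 0, and there is no ∂_3, so H_2 = 0.

H_0 ≅ Z,  H_1 ≅ Z ⊕ Z/2Z,  H_2 = 0.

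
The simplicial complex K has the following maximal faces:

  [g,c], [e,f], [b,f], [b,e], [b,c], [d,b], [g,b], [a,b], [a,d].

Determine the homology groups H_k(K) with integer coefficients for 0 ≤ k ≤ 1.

We work with the vertex ordering a < b < c < d < e < f < g. The simplices of K, each written with vertices in increasing order, are:

  0-simplices (7): a, b, c, d, e, f, g
  1-simplices (9): ab, ad, bc, bd, be, bf, bg, cg, ef

Hence C_0 ≅ Z^7, C_1 ≅ Z^9.

The boundary map ∂_1: C_1 → C_0 maps an edge to its endpoints' difference, ∂[p,q] = q − p.
The 7×9 boundary matrix has rank 6 and Smith normal form diag(1,1,1,1,1,1).

From H_k ≅ ker(∂_k) / im(∂_{k+1}) we obtain:

  H_0: rank C_0 − rank ∂_1 = 7 − 6 = 1, and the invariant factors of ∂_1 are all 1, so H_0 = Z.
  H_1: rank ker ∂_1 − rank ∂_2 = (9 − 6) − 0 = 3, and there is no ∂_2, so H_1 = Z^3.

As a check, the Euler characteristic is 7 − 9 = -2, which agrees with 1 − 3 = -2.

H_0 = Z,  H_1 = Z^3.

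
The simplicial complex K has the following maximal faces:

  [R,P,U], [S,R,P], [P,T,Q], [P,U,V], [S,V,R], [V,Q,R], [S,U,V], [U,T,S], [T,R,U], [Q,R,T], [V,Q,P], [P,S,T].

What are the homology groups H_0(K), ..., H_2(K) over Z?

We work with the vertex ordering P < Q < R < S < T < U < V. The simplices of K, each written with vertices in increasing order, are:

  0-simplices (7): P, Q, R, S, T, U, V
  1-simplices (18): PQ, PR, PS, PT, PU, PV, QR, QT, QV, RS, RT, RU, RV, ST, SU, SV, TU, UV
  2-simplices (12): PQT, PQV, PRS, PRU, PST, PUV, QRT, QRV, RSV, RTU, STU, SUV

giving chain groups C_0 ≅ Z^7, C_1 ≅ Z^18, C_2 ≅ Z^12.

∂_1: C_1 → C_0 sends each edge [p,q] (with p < q) to q − p. For instance
  ∂RS = S − R.
The resulting 7×18 matrix has rank 6, and its Smith normal form has invariant factors (1,1,1,1,1,1).

The boundary map ∂_2: C_2 → C_1 maps a triangle to the signed sum of its edges. For instance
  ∂QRT = RT − QT + QR,
  ∂PRU = RU − PU + PR.
The 18×12 boundary matrix has rank 12 and Smith normal form diag(1,1,1,1,1,1,1,1,1,1,1,2).

From H_k ≅ ker(∂_k) / im(∂_{k+1}) we obtain:

  H_0: rank C_0 − rank ∂_1 = 7 − 6 = 1, and the invariant factors of ∂_1 are all 1, so H_0 ≅ Z.
  H_1: rank ker ∂_1 − rank ∂_2 = (18 − 6) − 12 = 0, and ∂_2 has invariant factor 2 > 1, so H_1 ≅ Z/2.
  H_2: rank ker ∂_2 − rank ∂_3 = (12 − 12) − 0 = 0, and there is no ∂_3, so H_2 ≅ 0.

As a check, the Euler characteristic is 7 − 18 + 12 = 1, which agrees with 1 − 0 + 0 = 1.
(K is a triangulation of the real projective plane RP^2.)

H_0 ≅ Z,  H_1 ≅ Z/2,  H_2 = 0.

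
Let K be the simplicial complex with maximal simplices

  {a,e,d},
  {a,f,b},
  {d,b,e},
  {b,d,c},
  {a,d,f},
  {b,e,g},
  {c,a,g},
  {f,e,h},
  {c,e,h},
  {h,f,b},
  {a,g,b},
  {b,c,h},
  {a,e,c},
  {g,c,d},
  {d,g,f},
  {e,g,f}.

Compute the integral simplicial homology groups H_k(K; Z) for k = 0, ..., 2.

H_0 = Z,  H_1 = Z^2,  H_2 = Z.

Order the vertices as a < b < c < d < e < f < g < h. Listing each simplex with vertices in this order, K has dimension 2 with simplices:

  0-simplices (8): a, b, c, d, e, f, g, h
  1-simplices (24): ab, ac, ad, ae, af, ag, bc, bd, be, bf, bg, bh, cd, ce, cg, ch, de, df, dg, ef, eg, eh, fg, fh
  2-simplices (16): abf, abg, ace, acg, ade, adf, bcd, bch, bde, beg, bfh, cdg, ceh, dfg, efg, efh

Hence C_0 ≅ Z^8, C_1 ≅ Z^24, C_2 ≅ Z^16.

The boundary map ∂_1: C_1 → C_0 maps an edge to its endpoints' difference, ∂[p,q] = q − p.
This gives a 8×24 integer matrix of rank 7; reducing to Smith normal form yields diagonal entries (1,1,1,1,1,1,1).

Boundary ∂_2: C_2 → C_1 sends each 2-simplex [p,q,r] to [q,r] − [p,r] + [p,q]. For instance
  ∂efh = fh − eh + ef,
  ∂adf = df − af + ad.
The 24×16 boundary matrix has rank 15 and Smith normal form diag(1,1,1,1,1,1,1,1,1,1,1,1,1,1,1).

Now H_k = ker ∂_k / im ∂_{k+1}, so:

  H_0: rank C_0 − rank ∂_1 = 8 − 7 = 1, and the invariant factors of ∂_1 are all 1, so H_0 = Z.
  H_1: rank ker ∂_1 − rank ∂_2 = (24 − 7) − 15 = 2, and the invariant factors of ∂_2 are all 1, so H_1 = Z^2.
  H_2: rank ker ∂_2 − rank ∂_3 = (16 − 15) − 0 = 1, and there is no ∂_3, so H_2 = Z.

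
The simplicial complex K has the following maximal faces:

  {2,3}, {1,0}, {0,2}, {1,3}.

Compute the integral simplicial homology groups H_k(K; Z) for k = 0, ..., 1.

H_0 = Z,  H_1 = Z.

Order the vertices as 0 < 1 < 2 < 3. Listing each simplex with vertices in this order, K has dimension 1 with simplices:

  0-simplices (4): [0], [1], [2], [3]
  1-simplices (4): [0,1], [0,2], [1,3], [2,3]

so the chain groups are C_0 ≅ Z^4, C_1 ≅ Z^4.

The boundary map ∂_1: C_1 → C_0 maps an edge to its endpoints' difference, ∂[p,q] = q − p. For instance
  ∂[1,3] = [3] − [1].
This gives a 4×4 integer matrix of rank 3; reducing to Smith normal form yields diagonal entries (1,1,1).

Reading off H_k = ker ∂_k / im ∂_{k+1}:

  H_0: rank C_0 − rank ∂_1 = 4 − 3 = 1, and the invariant factors of ∂_1 are all 1, so H_0 = Z.
  H_1: rank ker ∂_1 − rank ∂_2 = (4 − 3) − 0 = 1, and there is no ∂_2, so H_1 = Z.

As a check, the Euler characteristic is 4 − 4 = 0, which agrees with 1 − 1 = 0.
(K is a triangulation of the circle S^1.)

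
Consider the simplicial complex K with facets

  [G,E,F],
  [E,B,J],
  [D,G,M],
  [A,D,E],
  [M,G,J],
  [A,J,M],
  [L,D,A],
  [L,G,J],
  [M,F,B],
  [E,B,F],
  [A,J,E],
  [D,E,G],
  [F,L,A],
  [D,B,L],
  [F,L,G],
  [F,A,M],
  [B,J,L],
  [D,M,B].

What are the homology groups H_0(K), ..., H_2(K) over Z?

Take the total order A < B < D < E < F < G < J < L < M on the vertex set. Then K (dimension 2) consists of the simplices:

  0-simplices (9): A, B, D, E, F, G, J, L, M
  1-simplices (27): AD, AE, AF, AJ, AL, AM, BD, BE, BF, BJ, BL, BM, DE, DG, DL, DM, EF, EG, EJ, FG, FL, FM, GJ, GL, GM, JL, JM
  2-simplices (18): ADE, ADL, AEJ, AFL, AFM, AJM, BDL, BDM, BEF, BEJ, BFM, BJL, DEG, DGM, EFG, FGL, GJL, GJM

Hence C_0 ≅ Z^9, C_1 ≅ Z^27, C_2 ≅ Z^18.

∂_1: C_1 → C_0 sends each edge [p,q] (with p < q) to q − p. For instance
  ∂GJ = J − G.
This gives a 9×27 integer matrix of rank 8; reducing to Smith normal form yields diagonal entries (1,1,1,1,1,1,1,1).

Boundary ∂_2: C_2 → C_1 acts by ∂[p,q,r] = [q,r] − [p,r] + [p,q]. For instance
  ∂AJM = JM − AM + AJ,
  ∂DEG = EG − DG + DE.
This gives a 27×18 integer matrix of rank 17; reducing to Smith normal form yields diagonal entries (1,1,1,1,1,1,1,1,1,1,1,1,1,1,1,1,1).

Computing H_k = (kernel of ∂_k) / (image of ∂_{k+1}):

  H_0: rank C_0 − rank ∂_1 = 9 − 8 = 1, and the invariant factors of ∂_1 are all 1, so H_0 ≅ Z.
  H_1: rank ker ∂_1 − rank ∂_2 = (27 − 8) − 17 = 2, and the invariant factors of ∂_2 are all 1, so H_1 ≅ Z^2.
  H_2: rank ker ∂_2 − rank ∂_3 = (18 − 17) − 0 = 1, and there is no ∂_3, so H_2 ≅ Z.

H_0 = Z,  H_1 = Z^2,  H_2 = Z.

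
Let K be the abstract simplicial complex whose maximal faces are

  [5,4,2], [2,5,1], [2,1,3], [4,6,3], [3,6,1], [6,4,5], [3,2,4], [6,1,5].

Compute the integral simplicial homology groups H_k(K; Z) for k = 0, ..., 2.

Order the vertices as 1 < 2 < 3 < 4 < 5 < 6. Listing each simplex with vertices in this order, K has dimension 2 with simplices:

  0-simplices (6): [1], [2], [3], [4], [5], [6]
  1-simplices (12): [1,2], [1,3], [1,5], [1,6], [2,3], [2,4], [2,5], [3,4], [3,6], [4,5], [4,6], [5,6]
  2-simplices (8): [1,2,3], [1,2,5], [1,3,6], [1,5,6], [2,3,4], [2,4,5], [3,4,6], [4,5,6]

Hence C_0 ≅ Z^6, C_1 ≅ Z^12, C_2 ≅ Z^8.

Boundary ∂_1: C_1 → C_0 sends each edge [p,q] (with p < q) to q − p.
The 6×12 boundary matrix has rank 5 and Smith normal form diag(1,1,1,1,1).

Boundary ∂_2: C_2 → C_1 acts by ∂[p,q,r] = [q,r] − [p,r] + [p,q]. For instance
  ∂[1,2,3] = [2,3] − [1,3] + [1,2],
  ∂[2,4,5] = [4,5] − [2,5] + [2,4].
This gives a 12×8 integer matrix of rank 7; reducing to Smith normal form yields diagonal entries (1,1,1,1,1,1,1).

From H_k ≅ ker(∂_k) / im(∂_{k+1}) we obtain:

  H_0: rank C_0 − rank ∂_1 = 6 − 5 = 1, and the invariant factors of ∂_1 are all 1, so H_0 ≅ Z.
  H_1: rank ker ∂_1 − rank ∂_2 = (12 − 5) − 7 = 0, and the invariant factors of ∂_2 are all 1, so H_1 ≅ 0.
  H_2: rank ker ∂_2 − rank ∂_3 = (8 − 7) − 0 = 1, and there is no ∂_3, so H_2 ≅ Z.

(K is a triangulation of the 2-sphere S^2.)

H_0 = Z,  H_1 = 0,  H_2 = Z.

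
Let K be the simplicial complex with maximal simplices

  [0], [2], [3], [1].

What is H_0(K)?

We work with the vertex ordering 0 < 1 < 2 < 3. The simplices of K, each written with vertices in increasing order, are:

  0-simplices (4): [0], [1], [2], [3]

so the chain groups are C_0 ≅ Z^4.

From H_k ≅ ker(∂_k) / im(∂_{k+1}) we obtain:

  H_0: rank C_0 − rank ∂_1 = 4 − 0 = 4, and there is no ∂_1, so H_0 = Z^4.

(K is a triangulation of a set of 4 points.)

H_0 ≅ Z^4.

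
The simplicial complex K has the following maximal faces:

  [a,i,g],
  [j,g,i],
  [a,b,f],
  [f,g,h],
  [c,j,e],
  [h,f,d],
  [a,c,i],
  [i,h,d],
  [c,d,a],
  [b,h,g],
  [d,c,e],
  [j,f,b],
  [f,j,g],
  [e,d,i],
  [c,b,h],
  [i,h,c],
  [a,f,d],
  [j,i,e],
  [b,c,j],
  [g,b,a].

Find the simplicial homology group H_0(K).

H_0 ≅ Z.

Take the total order a < b < c < d < e < f < g < h < i < j on the vertex set. Then K (dimension 2) consists of the simplices:

  0-simplices (10): a, b, c, d, e, f, g, h, i, j
  1-simplices (30): ab, ac, ad, af, ag, ai, bc, bf, bg, bh, bj, cd, ce, ch, ci, cj, de, df, dh, di, ei, ej, fg, fh, fj, gh, gi, gj, hi, ij
  2-simplices (20): abf, abg, acd, aci, adf, agi, bch, bcj, bfj, bgh, cde, cej, chi, dei, dfh, dhi, eij, fgh, fgj, gij

giving chain groups C_0 ≅ Z^10, C_1 ≅ Z^30, C_2 ≅ Z^20.

Boundary ∂_1: C_1 → C_0 is given by ∂[p,q] = [q] − [p]. For instance
  ∂di = i − d.
As a 10×30 matrix over Z this has rank 9, with invariant factors (1,1,1,1,1,1,1,1,1).

Boundary ∂_2: C_2 → C_1 acts by ∂[p,q,r] = [q,r] − [p,r] + [p,q]. For instance
  ∂chi = hi − ci + ch,
  ∂agi = gi − ai + ag.
The resulting 30×20 matrix has rank 20, and its Smith normal form has invariant factors (1,1,1,1,1,1,1,1,1,1,1,1,1,1,1,1,1,1,1,2).

Reading off H_k = ker ∂_k / im ∂_{k+1}:

  H_0: rank C_0 − rank ∂_1 = 10 − 9 = 1, and the invariant factors of ∂_1 are all 1, so H_0 = Z.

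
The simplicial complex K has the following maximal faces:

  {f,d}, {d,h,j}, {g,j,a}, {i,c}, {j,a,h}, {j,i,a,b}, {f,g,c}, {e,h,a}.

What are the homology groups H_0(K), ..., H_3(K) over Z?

H_0 = Z,  H_1 = Z^2,  H_2 = 0,  H_3 = 0.

Fix the vertex order a < b < c < d < e < f < g < h < i < j and write every simplex with vertices in increasing order. Then dim K = 3 and the simplices of K are:

  0-simplices (10): a, b, c, d, e, f, g, h, i, j
  1-simplices (19): ab, ae, ag, ah, ai, aj, bi, bj, cf, cg, ci, df, dh, dj, eh, fg, gj, hj, ij
  2-simplices (9): abi, abj, aeh, agj, ahj, aij, bij, cfg, dhj
  3-simplices (1): abij

so the chain groups are C_0 ≅ Z^10, C_1 ≅ Z^19, C_2 ≅ Z^9, C_3 ≅ Z^1.

The boundary map ∂_1: C_1 → C_0 maps an edge to its endpoints' difference, ∂[p,q] = q − p.
This gives a 10×19 integer matrix of rank 9; reducing to Smith normal form yields diagonal entries (1,1,1,1,1,1,1,1,1).

Boundary ∂_2: C_2 → C_1 sends each 2-simplex [p,q,r] to [q,r] − [p,r] + [p,q]. For instance
  ∂agj = gj − aj + ag,
  ∂bij = ij − bj + bi.
This gives a 19×9 integer matrix of rank 8; reducing to Smith normal form yields diagonal entries (1,1,1,1,1,1,1,1).

The boundary map ∂_3: C_3 → C_2 sends each 3-simplex σ to the alternating sum Σ_i (−1)^i (σ with its i-th vertex removed). For instance
  ∂abij = bij − aij + abj − abi.
As a 9×1 matrix over Z this has rank 1, with invariant factors (1).

Reading off H_k = ker ∂_k / im ∂_{k+1}:

  H_0: rank C_0 − rank ∂_1 = 10 − 9 = 1, and the invariant factors of ∂_1 are all 1, so H_0 ≅ Z.
  H_1: rank ker ∂_1 − rank ∂_2 = (19 − 9) − 8 = 2, and the invariant factors of ∂_2 are all 1, so H_1 ≅ Z^2.
  H_2: rank ker ∂_2 − rank ∂_3 = (9 − 8) − 1 = 0, and the invariant factors of ∂_3 are all 1, so H_2 ≅ 0.
  H_3: rank ker ∂_3 − rank ∂_4 = (1 − 1) − 0 = 0, and there is no ∂_4, so H_3 ≅ 0.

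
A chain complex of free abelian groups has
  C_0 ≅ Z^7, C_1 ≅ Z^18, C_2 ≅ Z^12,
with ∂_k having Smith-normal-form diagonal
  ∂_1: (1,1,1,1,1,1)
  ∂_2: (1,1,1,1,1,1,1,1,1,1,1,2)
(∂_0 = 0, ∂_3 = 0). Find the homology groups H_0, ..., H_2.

H_0 ≅ Z,  H_1 ≅ Z/2,  H_2 = 0.

H_0: b_0 = 7 − 0 − 6 = 1; torsion from ∂_1 factors > 1: none. So H_0 ≅ Z.
H_1: b_1 = 18 − 6 − 12 = 0; torsion from ∂_2 factors > 1: [2]. So H_1 ≅ Z/2.
H_2: b_2 = 12 − 12 − 0 = 0; torsion from ∂_3 factors > 1: none. So H_2 ≅ 0.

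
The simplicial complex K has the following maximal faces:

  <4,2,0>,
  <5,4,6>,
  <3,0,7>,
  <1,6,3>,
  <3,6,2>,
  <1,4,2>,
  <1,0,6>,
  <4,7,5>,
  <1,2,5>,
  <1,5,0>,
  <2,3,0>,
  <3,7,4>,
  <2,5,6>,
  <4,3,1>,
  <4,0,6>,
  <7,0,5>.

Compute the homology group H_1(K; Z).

H_1 ≅ Z^2.

K has 8 vertices, 24 edges, 16 triangles.
rank ∂_1 = 7, rank ∂_2 = 15 ⇒ b_1 = 24 − 7 − 15 = 2; all invariant factors of ∂_2 are 1 so no torsion. So H_1 ≅ Z^2.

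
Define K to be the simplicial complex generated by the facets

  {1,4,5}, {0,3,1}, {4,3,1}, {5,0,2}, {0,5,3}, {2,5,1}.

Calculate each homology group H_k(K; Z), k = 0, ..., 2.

H_0 ≅ Z,  H_1 ≅ Z,  H_2 = 0.

Take the total order 0 < 1 < 2 < 3 < 4 < 5 on the vertex set. Then K (dimension 2) consists of the simplices:

  0-simplices (6): [0], [1], [2], [3], [4], [5]
  1-simplices (12): [0,1], [0,2], [0,3], [0,5], [1,2], [1,3], [1,4], [1,5], [2,5], [3,4], [3,5], [4,5]
  2-simplices (6): [0,1,3], [0,2,5], [0,3,5], [1,2,5], [1,3,4], [1,4,5]

Hence C_0 ≅ Z^6, C_1 ≅ Z^12, C_2 ≅ Z^6.

The boundary map ∂_1: C_1 → C_0 is given by ∂[p,q] = [q] − [p]. For instance
  ∂[0,2] = [2] − [0].
The 6×12 boundary matrix has rank 5 and Smith normal form diag(1,1,1,1,1).

∂_2: C_2 → C_1 acts by ∂[p,q,r] = [q,r] − [p,r] + [p,q]. For instance
  ∂[1,2,5] = [2,5] − [1,5] + [1,2],
  ∂[0,3,5] = [3,5] − [0,5] + [0,3].
As a 12×6 matrix over Z this has rank 6, with invariant factors (1,1,1,1,1,1).

From H_k ≅ ker(∂_k) / im(∂_{k+1}) we obtain:

  H_0: rank C_0 − rank ∂_1 = 6 − 5 = 1, and the invariant factors of ∂_1 are all 1, so H_0 = Z.
  H_1: rank ker ∂_1 − rank ∂_2 = (12 − 5) − 6 = 1, and the invariant factors of ∂_2 are all 1, so H_1 = Z.
  H_2: rank ker ∂_2 − rank ∂_3 = (6 − 6) − 0 = 0, and there is no ∂_3, so H_2 = 0.

As a check, the Euler characteristic is 6 − 12 + 6 = 0, which agrees with 1 − 1 + 0 = 0.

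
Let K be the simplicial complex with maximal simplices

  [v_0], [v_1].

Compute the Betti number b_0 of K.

Take the total order v_0 < v_1 on the vertex set. Then K (dimension 0) consists of the simplices:

  0-simplices (2): [v_0], [v_1]

giving chain groups C_0 ≅ Z^2.

Now H_k = ker ∂_k / im ∂_{k+1}, so:

  H_0: rank C_0 − rank ∂_1 = 2 − 0 = 2, and there is no ∂_1, so H_0 = Z^2.

Hence the Betti numbers are b_0 = 2.

b_0 = 2.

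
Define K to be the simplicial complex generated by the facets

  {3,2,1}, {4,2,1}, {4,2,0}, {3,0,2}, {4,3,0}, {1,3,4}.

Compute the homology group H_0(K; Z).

We work with the vertex ordering 0 < 1 < 2 < 3 < 4. The simplices of K, each written with vertices in increasing order, are:

  0-simplices (5): [0], [1], [2], [3], [4]
  1-simplices (9): [0,2], [0,3], [0,4], [1,2], [1,3], [1,4], [2,3], [2,4], [3,4]
  2-simplices (6): [0,2,3], [0,2,4], [0,3,4], [1,2,3], [1,2,4], [1,3,4]

so the chain groups are C_0 ≅ Z^5, C_1 ≅ Z^9, C_2 ≅ Z^6.

Boundary ∂_1: C_1 → C_0 sends each edge [p,q] (with p < q) to q − p.
The resulting 5×9 matrix has rank 4, and its Smith normal form has invariant factors (1,1,1,1).

Boundary ∂_2: C_2 → C_1 maps a triangle to the signed sum of its edges. For instance
  ∂[1,2,4] = [2,4] − [1,4] + [1,2],
  ∂[0,2,3] = [2,3] − [0,3] + [0,2].
This gives a 9×6 integer matrix of rank 5; reducing to Smith normal form yields diagonal entries (1,1,1,1,1).

From H_k ≅ ker(∂_k) / im(∂_{k+1}) we obtain:

  H_0: rank C_0 − rank ∂_1 = 5 − 4 = 1, and the invariant factors of ∂_1 are all 1, so H_0 = Z.

(K is a triangulation of the 2-sphere S^2.)

H_0 = Z.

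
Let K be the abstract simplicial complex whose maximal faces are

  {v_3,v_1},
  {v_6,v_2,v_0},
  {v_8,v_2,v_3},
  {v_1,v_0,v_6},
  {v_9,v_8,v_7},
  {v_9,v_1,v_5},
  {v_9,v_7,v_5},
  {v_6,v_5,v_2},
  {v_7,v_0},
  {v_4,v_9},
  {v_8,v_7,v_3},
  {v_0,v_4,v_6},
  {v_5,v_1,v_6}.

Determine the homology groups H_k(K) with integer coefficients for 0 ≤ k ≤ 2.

Fix the vertex order v_0 < v_1 < v_2 < v_3 < v_4 < v_5 < v_6 < v_7 < v_8 < v_9 and write every simplex with vertices in increasing order. Then dim K = 2 and the simplices of K are:

  0-simplices (10): [v_0], [v_1], [v_2], [v_3], [v_4], [v_5], [v_6], [v_7], [v_8], [v_9]
  1-simplices (23): (23 of them)
  2-simplices (10): [v_0,v_1,v_6], [v_0,v_2,v_6], [v_0,v_4,v_6], [v_1,v_5,v_6], [v_1,v_5,v_9], [v_2,v_3,v_8], [v_2,v_5,v_6], [v_3,v_7,v_8], [v_5,v_7,v_9], [v_7,v_8,v_9]

giving chain groups C_0 ≅ Z^10, C_1 ≅ Z^23, C_2 ≅ Z^10.

The boundary map ∂_1: C_1 → C_0 sends each edge [p,q] (with p < q) to q − p. For instance
  ∂[v_0,v_7] = [v_7] − [v_0].
This gives a 10×23 integer matrix of rank 9; reducing to Smith normal form yields diagonal entries (1,1,1,1,1,1,1,1,1).

Boundary ∂_2: C_2 → C_1 acts by ∂[p,q,r] = [q,r] − [p,r] + [p,q]. For instance
  ∂[v_3,v_7,v_8] = [v_7,v_8] − [v_3,v_8] + [v_3,v_7],
  ∂[v_5,v_7,v_9] = [v_7,v_9] − [v_5,v_9] + [v_5,v_7].
As a 23×10 matrix over Z this has rank 10, with invariant factors (1,1,1,1,1,1,1,1,1,1).

Reading off H_k = ker ∂_k / im ∂_{k+1}:

  H_0: rank C_0 − rank ∂_1 = 10 − 9 = 1, and the invariant factors of ∂_1 are all 1, so H_0 = Z.
  H_1: rank ker ∂_1 − rank ∂_2 = (23 − 9) − 10 = 4, and the invariant factors of ∂_2 are all 1, so H_1 = Z^4.
  H_2: rank ker ∂_2 − rank ∂_3 = (10 − 10) − 0 = 0, and there is no ∂_3, so H_2 = 0.

As a check, the Euler characteristic is 10 − 23 + 10 = -3, which agrees with 1 − 4 + 0 = -3.

H_0 = Z,  H_1 = Z^4,  H_2 = 0.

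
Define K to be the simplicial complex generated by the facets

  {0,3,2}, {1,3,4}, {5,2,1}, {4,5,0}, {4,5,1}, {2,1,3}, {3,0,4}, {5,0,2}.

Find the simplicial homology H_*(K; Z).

H_0 ≅ Z,  H_1 = 0,  H_2 ≅ Z.

K has 6 vertices, 12 edges, 8 triangles.
rank ∂_0 = 0, rank ∂_1 = 5 ⇒ b_0 = 6 − 0 − 5 = 1; all invariant factors of ∂_1 are 1 so no torsion. So H_0 ≅ Z.
rank ∂_1 = 5, rank ∂_2 = 7 ⇒ b_1 = 12 − 5 − 7 = 0; all invariant factors of ∂_2 are 1 so no torsion. So H_1 ≅ 0.
rank ∂_2 = 7, rank ∂_3 = 0 ⇒ b_2 = 8 − 7 − 0 = 1. So H_2 ≅ Z.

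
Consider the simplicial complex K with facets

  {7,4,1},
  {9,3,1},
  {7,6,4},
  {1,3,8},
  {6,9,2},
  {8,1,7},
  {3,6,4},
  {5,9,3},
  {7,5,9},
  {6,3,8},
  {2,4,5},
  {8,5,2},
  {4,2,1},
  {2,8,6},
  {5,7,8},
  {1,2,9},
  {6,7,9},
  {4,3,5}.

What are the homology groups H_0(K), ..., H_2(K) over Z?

K has 9 vertices, 27 edges, 18 triangles.
rank ∂_0 = 0, rank ∂_1 = 8 ⇒ b_0 = 9 − 0 − 8 = 1; all invariant factors of ∂_1 are 1 so no torsion. So H_0 = Z.
rank ∂_1 = 8, rank ∂_2 = 17 ⇒ b_1 = 27 − 8 − 17 = 2; all invariant factors of ∂_2 are 1 so no torsion. So H_1 = Z^2.
rank ∂_2 = 17, rank ∂_3 = 0 ⇒ b_2 = 18 − 17 − 0 = 1. So H_2 = Z.

H_0 = Z,  H_1 = Z^2,  H_2 = Z.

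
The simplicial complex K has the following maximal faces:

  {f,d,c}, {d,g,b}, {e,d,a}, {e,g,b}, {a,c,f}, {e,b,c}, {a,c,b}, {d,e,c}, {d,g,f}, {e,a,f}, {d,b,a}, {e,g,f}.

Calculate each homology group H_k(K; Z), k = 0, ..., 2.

Take the total order a < b < c < d < e < f < g on the vertex set. Then K (dimension 2) consists of the simplices:

  0-simplices (7): a, b, c, d, e, f, g
  1-simplices (18): ab, ac, ad, ae, af, bc, bd, be, bg, cd, ce, cf, de, df, dg, ef, eg, fg
  2-simplices (12): abc, abd, acf, ade, aef, bce, bdg, beg, cde, cdf, dfg, efg

giving chain groups C_0 ≅ Z^7, C_1 ≅ Z^18, C_2 ≅ Z^12.

∂_1: C_1 → C_0 sends each edge [p,q] (with p < q) to q − p.
The 7×18 boundary matrix has rank 6 and Smith normal form diag(1,1,1,1,1,1).

Boundary ∂_2: C_2 → C_1 acts by ∂[p,q,r] = [q,r] − [p,r] + [p,q]. For instance
  ∂dfg = fg − dg + df,
  ∂bdg = dg − bg + bd.
The 18×12 boundary matrix has rank 12 and Smith normal form diag(1,1,1,1,1,1,1,1,1,1,1,2).

Reading off H_k = ker ∂_k / im ∂_{k+1}:

  H_0: rank C_0 − rank ∂_1 = 7 − 6 = 1, and the invariant factors of ∂_1 are all 1, so H_0 ≅ Z.
  H_1: rank ker ∂_1 − rank ∂_2 = (18 − 6) − 12 = 0, and ∂_2 has invariant factor 2 > 1, so H_1 ≅ Z/2Z.
  H_2: rank ker ∂_2 − rank ∂_3 = (12 − 12) − 0 = 0, and there is no ∂_3, so H_2 ≅ 0.

H_0 ≅ Z,  H_1 ≅ Z/2Z,  H_2 = 0.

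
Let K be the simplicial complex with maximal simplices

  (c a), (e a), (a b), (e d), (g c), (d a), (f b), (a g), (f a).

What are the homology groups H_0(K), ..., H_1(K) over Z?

Order the vertices as a < b < c < d < e < f < g. Listing each simplex with vertices in this order, K has dimension 1 with simplices:

  0-simplices (7): a, b, c, d, e, f, g
  1-simplices (9): ab, ac, ad, ae, af, ag, bf, cg, de

so the chain groups are C_0 ≅ Z^7, C_1 ≅ Z^9.

The boundary map ∂_1: C_1 → C_0 maps an edge to its endpoints' difference, ∂[p,q] = q − p.
This gives a 7×9 integer matrix of rank 6; reducing to Smith normal form yields diagonal entries (1,1,1,1,1,1).

Now H_k = ker ∂_k / im ∂_{k+1}, so:

  H_0: rank C_0 − rank ∂_1 = 7 − 6 = 1, and the invariant factors of ∂_1 are all 1, so H_0 = Z.
  H_1: rank ker ∂_1 − rank ∂_2 = (9 − 6) − 0 = 3, and there is no ∂_2, so H_1 = Z^3.

As a check, the Euler characteristic is 7 − 9 = -2, which agrees with 1 − 3 = -2.

H_0 = Z,  H_1 = Z^3.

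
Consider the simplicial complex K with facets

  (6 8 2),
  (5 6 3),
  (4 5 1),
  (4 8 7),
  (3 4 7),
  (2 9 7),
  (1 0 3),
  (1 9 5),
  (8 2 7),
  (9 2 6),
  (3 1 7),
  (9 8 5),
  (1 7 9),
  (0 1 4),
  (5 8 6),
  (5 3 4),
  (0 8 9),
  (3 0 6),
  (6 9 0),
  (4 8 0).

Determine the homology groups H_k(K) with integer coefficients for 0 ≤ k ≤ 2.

K has 10 vertices, 30 edges, 20 triangles.
rank ∂_0 = 0, rank ∂_1 = 9 ⇒ b_0 = 10 − 0 − 9 = 1; all invariant factors of ∂_1 are 1 so no torsion. So H_0 ≅ Z.
rank ∂_1 = 9, rank ∂_2 = 20 ⇒ b_1 = 30 − 9 − 20 = 1; ∂_2 has invariant factor(s) [2] giving torsion. So H_1 ≅ Z ⊕ Z/2.
rank ∂_2 = 20, rank ∂_3 = 0 ⇒ b_2 = 20 − 20 − 0 = 0. So H_2 ≅ 0.

H_0 ≅ Z,  H_1 ≅ Z ⊕ Z/2,  H_2 = 0.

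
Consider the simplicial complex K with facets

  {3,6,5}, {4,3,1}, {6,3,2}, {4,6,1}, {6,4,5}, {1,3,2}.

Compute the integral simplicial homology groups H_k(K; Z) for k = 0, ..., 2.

H_0 ≅ Z,  H_1 ≅ Z,  H_2 = 0.

Order the vertices as 1 < 2 < 3 < 4 < 5 < 6. Listing each simplex with vertices in this order, K has dimension 2 with simplices:

  0-simplices (6): [1], [2], [3], [4], [5], [6]
  1-simplices (12): [1,2], [1,3], [1,4], [1,6], [2,3], [2,6], [3,4], [3,5], [3,6], [4,5], [4,6], [5,6]
  2-simplices (6): [1,2,3], [1,3,4], [1,4,6], [2,3,6], [3,5,6], [4,5,6]

so the chain groups are C_0 ≅ Z^6, C_1 ≅ Z^12, C_2 ≅ Z^6.

∂_1: C_1 → C_0 maps an edge to its endpoints' difference, ∂[p,q] = q − p.
As a 6×12 matrix over Z this has rank 5, with invariant factors (1,1,1,1,1).

∂_2: C_2 → C_1 maps a triangle to the signed sum of its edges. For instance
  ∂[1,3,4] = [3,4] − [1,4] + [1,3],
  ∂[1,4,6] = [4,6] − [1,6] + [1,4].
The resulting 12×6 matrix has rank 6, and its Smith normal form has invariant factors (1,1,1,1,1,1).

Reading off H_k = ker ∂_k / im ∂_{k+1}:

  H_0: rank C_0 − rank ∂_1 = 6 − 5 = 1, and the invariant factors of ∂_1 are all 1, so H_0 = Z.
  H_1: rank ker ∂_1 − rank ∂_2 = (12 − 5) − 6 = 1, and the invariant factors of ∂_2 are all 1, so H_1 = Z.
  H_2: rank ker ∂_2 − rank ∂_3 = (6 − 6) − 0 = 0, and there is no ∂_3, so H_2 = 0.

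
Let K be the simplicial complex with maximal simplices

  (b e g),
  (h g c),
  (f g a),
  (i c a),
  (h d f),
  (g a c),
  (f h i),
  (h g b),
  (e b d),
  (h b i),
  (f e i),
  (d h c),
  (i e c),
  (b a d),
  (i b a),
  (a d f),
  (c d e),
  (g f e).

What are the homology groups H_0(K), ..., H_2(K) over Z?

H_0 = Z,  H_1 = Z^2,  H_2 = Z.

Order the vertices as a < b < c < d < e < f < g < h < i. Listing each simplex with vertices in this order, K has dimension 2 with simplices:

  0-simplices (9): a, b, c, d, e, f, g, h, i
  1-simplices (27): ab, ac, ad, af, ag, ai, bd, be, bg, bh, bi, cd, ce, cg, ch, ci, de, df, dh, ef, eg, ei, fg, fh, fi, gh, hi
  2-simplices (18): abd, abi, acg, aci, adf, afg, bde, beg, bgh, bhi, cde, cdh, cei, cgh, dfh, efg, efi, fhi

Hence C_0 ≅ Z^9, C_1 ≅ Z^27, C_2 ≅ Z^18.

The boundary map ∂_1: C_1 → C_0 maps an edge to its endpoints' difference, ∂[p,q] = q − p. For instance
  ∂bh = h − b.
The 9×27 boundary matrix has rank 8 and Smith normal form diag(1,1,1,1,1,1,1,1).

The boundary map ∂_2: C_2 → C_1 maps a triangle to the signed sum of its edges. For instance
  ∂cgh = gh − ch + cg,
  ∂bgh = gh − bh + bg.
The 27×18 boundary matrix has rank 17 and Smith normal form diag(1,1,1,1,1,1,1,1,1,1,1,1,1,1,1,1,1).

Now H_k = ker ∂_k / im ∂_{k+1}, so:

  H_0: rank C_0 − rank ∂_1 = 9 − 8 = 1, and the invariant factors of ∂_1 are all 1, so H_0 ≅ Z.
  H_1: rank ker ∂_1 − rank ∂_2 = (27 − 8) − 17 = 2, and the invariant factors of ∂_2 are all 1, so H_1 ≅ Z^2.
  H_2: rank ker ∂_2 − rank ∂_3 = (18 − 17) − 0 = 1, and there is no ∂_3, so H_2 ≅ Z.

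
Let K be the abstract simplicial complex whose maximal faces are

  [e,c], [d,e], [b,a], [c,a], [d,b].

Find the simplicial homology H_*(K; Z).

Fix the vertex order a < b < c < d < e and write every simplex with vertices in increasing order. Then dim K = 1 and the simplices of K are:

  0-simplices (5): a, b, c, d, e
  1-simplices (5): ab, ac, bd, ce, de

Hence C_0 ≅ Z^5, C_1 ≅ Z^5.

Boundary ∂_1: C_1 → C_0 sends each edge [p,q] (with p < q) to q − p. For instance
  ∂ac = c − a.
As a 5×5 matrix over Z this has rank 4, with invariant factors (1,1,1,1).

Reading off H_k = ker ∂_k / im ∂_{k+1}:

  H_0: rank C_0 − rank ∂_1 = 5 − 4 = 1, and the invariant factors of ∂_1 are all 1, so H_0 = Z.
  H_1: rank ker ∂_1 − rank ∂_2 = (5 − 4) − 0 = 1, and there is no ∂_2, so H_1 = Z.

H_0 = Z,  H_1 = Z.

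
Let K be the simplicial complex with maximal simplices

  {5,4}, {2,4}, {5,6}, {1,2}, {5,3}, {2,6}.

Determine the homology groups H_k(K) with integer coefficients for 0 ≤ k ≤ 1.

H_0 = Z,  H_1 = Z.

Order the vertices as 1 < 2 < 3 < 4 < 5 < 6. Listing each simplex with vertices in this order, K has dimension 1 with simplices:

  0-simplices (6): [1], [2], [3], [4], [5], [6]
  1-simplices (6): [1,2], [2,4], [2,6], [3,5], [4,5], [5,6]

Hence C_0 ≅ Z^6, C_1 ≅ Z^6.

Boundary ∂_1: C_1 → C_0 is given by ∂[p,q] = [q] − [p].
The 6×6 boundary matrix has rank 5 and Smith normal form diag(1,1,1,1,1).

Now H_k = ker ∂_k / im ∂_{k+1}, so:

  H_0: rank C_0 − rank ∂_1 = 6 − 5 = 1, and the invariant factors of ∂_1 are all 1, so H_0 = Z.
  H_1: rank ker ∂_1 − rank ∂_2 = (6 − 5) − 0 = 1, and there is no ∂_2, so H_1 = Z.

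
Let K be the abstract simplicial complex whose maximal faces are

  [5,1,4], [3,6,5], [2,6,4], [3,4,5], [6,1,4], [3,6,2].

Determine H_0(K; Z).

K has 6 vertices, 12 edges, 6 triangles.
rank ∂_0 = 0, rank ∂_1 = 5 ⇒ b_0 = 6 − 0 − 5 = 1; all invariant factors of ∂_1 are 1 so no torsion. So H_0 ≅ Z.

H_0 ≅ Z.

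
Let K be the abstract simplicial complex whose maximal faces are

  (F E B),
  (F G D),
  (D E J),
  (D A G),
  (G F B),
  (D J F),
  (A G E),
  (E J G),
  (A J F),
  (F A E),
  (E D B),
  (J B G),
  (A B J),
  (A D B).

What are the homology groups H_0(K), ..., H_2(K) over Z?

Take the total order A < B < D < E < F < G < J on the vertex set. Then K (dimension 2) consists of the simplices:

  0-simplices (7): A, B, D, E, F, G, J
  1-simplices (21): AB, AD, AE, AF, AG, AJ, BD, BE, BF, BG, BJ, DE, DF, DG, DJ, EF, EG, EJ, FG, FJ, GJ
  2-simplices (14): ABD, ABJ, ADG, AEF, AEG, AFJ, BDE, BEF, BFG, BGJ, DEJ, DFG, DFJ, EGJ

giving chain groups C_0 ≅ Z^7, C_1 ≅ Z^21, C_2 ≅ Z^14.

∂_1: C_1 → C_0 sends each edge [p,q] (with p < q) to q − p. For instance
  ∂BF = F − B.
The 7×21 boundary matrix has rank 6 and Smith normal form diag(1,1,1,1,1,1).

The boundary map ∂_2: C_2 → C_1 sends each 2-simplex [p,q,r] to [q,r] − [p,r] + [p,q]. For instance
  ∂DFG = FG − DG + DF,
  ∂BDE = DE − BE + BD.
As a 21×14 matrix over Z this has rank 13, with invariant factors (1,1,1,1,1,1,1,1,1,1,1,1,1).

From H_k ≅ ker(∂_k) / im(∂_{k+1}) we obtain:

  H_0: rank C_0 − rank ∂_1 = 7 − 6 = 1, and the invariant factors of ∂_1 are all 1, so H_0 ≅ Z.
  H_1: rank ker ∂_1 − rank ∂_2 = (21 − 6) − 13 = 2, and the invariant factors of ∂_2 are all 1, so H_1 ≅ Z^2.
  H_2: rank ker ∂_2 − rank ∂_3 = (14 − 13) − 0 = 1, and there is no ∂_3, so H_2 ≅ Z.

(K is a triangulation of the torus T^2.)

H_0 ≅ Z,  H_1 ≅ Z^2,  H_2 ≅ Z.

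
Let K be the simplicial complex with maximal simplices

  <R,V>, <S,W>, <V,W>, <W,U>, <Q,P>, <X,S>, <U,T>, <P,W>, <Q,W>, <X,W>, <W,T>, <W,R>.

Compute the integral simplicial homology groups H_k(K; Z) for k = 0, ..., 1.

H_0 ≅ Z,  H_1 ≅ Z^4.

Fix the vertex order P < Q < R < S < T < U < V < W < X and write every simplex with vertices in increasing order. Then dim K = 1 and the simplices of K are:

  0-simplices (9): P, Q, R, S, T, U, V, W, X
  1-simplices (12): PQ, PW, QW, RV, RW, SW, SX, TU, TW, UW, VW, WX

Hence C_0 ≅ Z^9, C_1 ≅ Z^12.

The boundary map ∂_1: C_1 → C_0 sends each edge [p,q] (with p < q) to q − p. For instance
  ∂QW = W − Q.
This gives a 9×12 integer matrix of rank 8; reducing to Smith normal form yields diagonal entries (1,1,1,1,1,1,1,1).

Reading off H_k = ker ∂_k / im ∂_{k+1}:

  H_0: rank C_0 − rank ∂_1 = 9 − 8 = 1, and the invariant factors of ∂_1 are all 1, so H_0 = Z.
  H_1: rank ker ∂_1 − rank ∂_2 = (12 − 8) − 0 = 4, and there is no ∂_2, so H_1 = Z^4.

As a check, the Euler characteristic is 9 − 12 = -3, which agrees with 1 − 4 = -3.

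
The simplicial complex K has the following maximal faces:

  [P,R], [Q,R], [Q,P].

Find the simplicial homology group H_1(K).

H_1 = Z.

K has 3 vertices, 3 edges.
rank ∂_1 = 2, rank ∂_2 = 0 ⇒ b_1 = 3 − 2 − 0 = 1. So H_1 = Z.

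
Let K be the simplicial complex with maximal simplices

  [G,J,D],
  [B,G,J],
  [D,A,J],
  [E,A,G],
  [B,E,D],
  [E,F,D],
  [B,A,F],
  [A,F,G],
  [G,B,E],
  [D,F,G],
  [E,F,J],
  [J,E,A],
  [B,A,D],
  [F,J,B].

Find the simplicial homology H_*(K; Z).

We work with the vertex ordering A < B < D < E < F < G < J. The simplices of K, each written with vertices in increasing order, are:

  0-simplices (7): A, B, D, E, F, G, J
  1-simplices (21): AB, AD, AE, AF, AG, AJ, BD, BE, BF, BG, BJ, DE, DF, DG, DJ, EF, EG, EJ, FG, FJ, GJ
  2-simplices (14): ABD, ABF, ADJ, AEG, AEJ, AFG, BDE, BEG, BFJ, BGJ, DEF, DFG, DGJ, EFJ

Hence C_0 ≅ Z^7, C_1 ≅ Z^21, C_2 ≅ Z^14.

Boundary ∂_1: C_1 → C_0 maps an edge to its endpoints' difference, ∂[p,q] = q − p. For instance
  ∂FJ = J − F.
The resulting 7×21 matrix has rank 6, and its Smith normal form has invariant factors (1,1,1,1,1,1).

∂_2: C_2 → C_1 sends each 2-simplex [p,q,r] to [q,r] − [p,r] + [p,q]. For instance
  ∂DEF = EF − DF + DE,
  ∂DGJ = GJ − DJ + DG.
As a 21×14 matrix over Z this has rank 13, with invariant factors (1,1,1,1,1,1,1,1,1,1,1,1,1).

From H_k ≅ ker(∂_k) / im(∂_{k+1}) we obtain:

  H_0: rank C_0 − rank ∂_1 = 7 − 6 = 1, and the invariant factors of ∂_1 are all 1, so H_0 ≅ Z.
  H_1: rank ker ∂_1 − rank ∂_2 = (21 − 6) − 13 = 2, and the invariant factors of ∂_2 are all 1, so H_1 ≅ Z^2.
  H_2: rank ker ∂_2 − rank ∂_3 = (14 − 13) − 0 = 1, and there is no ∂_3, so H_2 ≅ Z.

As a check, the Euler characteristic is 7 − 21 + 14 = 0, which agrees with 1 − 2 + 1 = 0.

H_0 = Z,  H_1 = Z^2,  H_2 = Z.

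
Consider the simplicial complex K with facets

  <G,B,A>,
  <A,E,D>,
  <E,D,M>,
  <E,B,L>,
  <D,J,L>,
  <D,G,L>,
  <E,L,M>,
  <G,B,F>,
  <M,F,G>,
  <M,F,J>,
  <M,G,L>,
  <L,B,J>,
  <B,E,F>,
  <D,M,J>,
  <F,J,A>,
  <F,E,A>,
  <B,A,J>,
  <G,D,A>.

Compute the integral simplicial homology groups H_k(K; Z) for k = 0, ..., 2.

H_0 = Z,  H_1 = Z ⊕ Z/2Z,  H_2 = 0.

Fix the vertex order A < B < D < E < F < G < J < L < M and write every simplex with vertices in increasing order. Then dim K = 2 and the simplices of K are:

  0-simplices (9): A, B, D, E, F, G, J, L, M
  1-simplices (27): AB, AD, AE, AF, AG, AJ, BE, BF, BG, BJ, BL, DE, DG, DJ, DL, DM, EF, EL, EM, FG, FJ, FM, GL, GM, JL, JM, LM
  2-simplices (18): ABG, ABJ, ADE, ADG, AEF, AFJ, BEF, BEL, BFG, BJL, DEM, DGL, DJL, DJM, ELM, FGM, FJM, GLM

Hence C_0 ≅ Z^9, C_1 ≅ Z^27, C_2 ≅ Z^18.

∂_1: C_1 → C_0 maps an edge to its endpoints' difference, ∂[p,q] = q − p. For instance
  ∂EF = F − E.
The resulting 9×27 matrix has rank 8, and its Smith normal form has invariant factors (1,1,1,1,1,1,1,1).

Boundary ∂_2: C_2 → C_1 maps a triangle to the signed sum of its edges. For instance
  ∂AEF = EF − AF + AE,
  ∂AFJ = FJ − AJ + AF.
The resulting 27×18 matrix has rank 18, and its Smith normal form has invariant factors (1,1,1,1,1,1,1,1,1,1,1,1,1,1,1,1,1,2).

Reading off H_k = ker ∂_k / im ∂_{k+1}:

  H_0: rank C_0 − rank ∂_1 = 9 − 8 = 1, and the invariant factors of ∂_1 are all 1, so H_0 ≅ Z.
  H_1: rank ker ∂_1 − rank ∂_2 = (27 − 8) − 18 = 1, and ∂_2 has invariant factor 2 > 1, so H_1 ≅ Z ⊕ Z/2Z.
  H_2: rank ker ∂_2 − rank ∂_3 = (18 − 18) − 0 = 0, and there is no ∂_3, so H_2 ≅ 0.

As a check, the Euler characteristic is 9 − 27 + 18 = 0, which agrees with 1 − 1 + 0 = 0.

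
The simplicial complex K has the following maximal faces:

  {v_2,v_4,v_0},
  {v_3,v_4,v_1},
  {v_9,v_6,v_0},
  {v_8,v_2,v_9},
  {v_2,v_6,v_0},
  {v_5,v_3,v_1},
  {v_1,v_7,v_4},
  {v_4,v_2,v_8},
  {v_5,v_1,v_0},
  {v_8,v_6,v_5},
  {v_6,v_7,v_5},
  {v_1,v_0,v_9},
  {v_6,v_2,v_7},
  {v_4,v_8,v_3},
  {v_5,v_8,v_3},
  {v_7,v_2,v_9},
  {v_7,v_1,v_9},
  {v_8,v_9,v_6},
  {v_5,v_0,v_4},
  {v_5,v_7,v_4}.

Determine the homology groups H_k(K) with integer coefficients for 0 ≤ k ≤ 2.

H_0 ≅ Z,  H_1 ≅ Z ⊕ Z/2,  H_2 = 0.

We work with the vertex ordering v_0 < v_1 < v_2 < v_3 < v_4 < v_5 < v_6 < v_7 < v_8 < v_9. The simplices of K, each written with vertices in increasing order, are:

  0-simplices (10): [v_0], [v_1], [v_2], [v_3], [v_4], [v_5], [v_6], [v_7], [v_8], [v_9]
  1-simplices (30): (30 of them)
  2-simplices (20): (20 of them)

Hence C_0 ≅ Z^10, C_1 ≅ Z^30, C_2 ≅ Z^20.

Boundary ∂_1: C_1 → C_0 sends each edge [p,q] (with p < q) to q − p. For instance
  ∂[v_6,v_9] = [v_9] − [v_6].
This gives a 10×30 integer matrix of rank 9; reducing to Smith normal form yields diagonal entries (1,1,1,1,1,1,1,1,1).

∂_2: C_2 → C_1 maps a triangle to the signed sum of its edges. For instance
  ∂[v_0,v_2,v_6] = [v_2,v_6] − [v_0,v_6] + [v_0,v_2],
  ∂[v_5,v_6,v_7] = [v_6,v_7] − [v_5,v_7] + [v_5,v_6].
The resulting 30×20 matrix has rank 20, and its Smith normal form has invariant factors (1,1,1,1,1,1,1,1,1,1,1,1,1,1,1,1,1,1,1,2).

Now H_k = ker ∂_k / im ∂_{k+1}, so:

  H_0: rank C_0 − rank ∂_1 = 10 − 9 = 1, and the invariant factors of ∂_1 are all 1, so H_0 = Z.
  H_1: rank ker ∂_1 − rank ∂_2 = (30 − 9) − 20 = 1, and ∂_2 has invariant factor 2 > 1, so H_1 = Z ⊕ Z/2.
  H_2: rank ker ∂_2 − rank ∂_3 = (20 − 20) − 0 = 0, and there is no ∂_3, so H_2 = 0.

As a check, the Euler characteristic is 10 − 30 + 20 = 0, which agrees with 1 − 1 + 0 = 0.
(K is a triangulation of the Klein bottle.)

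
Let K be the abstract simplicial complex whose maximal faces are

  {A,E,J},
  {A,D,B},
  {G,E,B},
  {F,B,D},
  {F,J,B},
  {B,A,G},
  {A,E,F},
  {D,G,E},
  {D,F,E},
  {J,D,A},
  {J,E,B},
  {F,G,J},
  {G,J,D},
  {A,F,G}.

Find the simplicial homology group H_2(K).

Order the vertices as A < B < D < E < F < G < J. Listing each simplex with vertices in this order, K has dimension 2 with simplices:

  0-simplices (7): A, B, D, E, F, G, J
  1-simplices (21): AB, AD, AE, AF, AG, AJ, BD, BE, BF, BG, BJ, DE, DF, DG, DJ, EF, EG, EJ, FG, FJ, GJ
  2-simplices (14): ABD, ABG, ADJ, AEF, AEJ, AFG, BDF, BEG, BEJ, BFJ, DEF, DEG, DGJ, FGJ

Hence C_0 ≅ Z^7, C_1 ≅ Z^21, C_2 ≅ Z^14.

Boundary ∂_1: C_1 → C_0 maps an edge to its endpoints' difference, ∂[p,q] = q − p. For instance
  ∂GJ = J − G.
As a 7×21 matrix over Z this has rank 6, with invariant factors (1,1,1,1,1,1).

∂_2: C_2 → C_1 sends each 2-simplex [p,q,r] to [q,r] − [p,r] + [p,q]. For instance
  ∂ABG = BG − AG + AB,
  ∂BDF = DF − BF + BD.
As a 21×14 matrix over Z this has rank 13, with invariant factors (1,1,1,1,1,1,1,1,1,1,1,1,1).

Now H_k = ker ∂_k / im ∂_{k+1}, so:

  H_2: rank ker ∂_2 − rank ∂_3 = (14 − 13) − 0 = 1, and there is no ∂_3, so H_2 ≅ Z.

H_2 ≅ Z.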